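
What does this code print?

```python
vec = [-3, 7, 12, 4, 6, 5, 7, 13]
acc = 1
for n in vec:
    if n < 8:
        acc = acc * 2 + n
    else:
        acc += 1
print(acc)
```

170

n=-3: <8, acc = 1*2+(-3) = -1
n=7: <8, acc = (-1)*2+7 = 5
n=12: not <8, acc = 5+1 = 6
n=4: <8, acc = 6*2+4 = 16
n=6: <8, acc = 16*2+6 = 38
n=5: <8, acc = 38*2+5 = 81
n=7: <8, acc = 81*2+7 = 169
n=13: not <8, acc = 169+1 = 170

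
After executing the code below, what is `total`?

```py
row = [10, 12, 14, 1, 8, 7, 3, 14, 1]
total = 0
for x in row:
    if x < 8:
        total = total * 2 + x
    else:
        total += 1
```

101

x=10: not <8, total = 0+1 = 1
x=12: not <8, total = 1+1 = 2
x=14: not <8, total = 2+1 = 3
x=1: <8, total = 3*2+1 = 7
x=8: not <8, total = 7+1 = 8
x=7: <8, total = 8*2+7 = 23
x=3: <8, total = 23*2+3 = 49
x=14: not <8, total = 49+1 = 50
x=1: <8, total = 50*2+1 = 101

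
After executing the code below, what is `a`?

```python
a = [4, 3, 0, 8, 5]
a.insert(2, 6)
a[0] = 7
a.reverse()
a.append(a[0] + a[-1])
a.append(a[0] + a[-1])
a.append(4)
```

[5, 8, 0, 6, 3, 7, 12, 17, 4]

insert 6 at 2 → [4, 3, 6, 0, 8, 5]
a[0] = 7 → [7, 3, 6, 0, 8, 5]
reverse → [5, 8, 0, 6, 3, 7]
append a[0]+a[-1] = 5+7 = 12 → [5, 8, 0, 6, 3, 7, 12]
append a[0]+a[-1] = 5+12 = 17 → [5, 8, 0, 6, 3, 7, 12, 17]
append 4 → [5, 8, 0, 6, 3, 7, 12, 17, 4]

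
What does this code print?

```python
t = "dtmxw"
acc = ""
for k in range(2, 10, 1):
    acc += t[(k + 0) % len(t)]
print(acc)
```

mxwdtmxw

k=2: add t[2]='m' → 'm'
k=3: add t[3]='x' → 'mx'
k=4: add t[4]='w' → 'mxw'
k=5: add t[0]='d' → 'mxwd'
k=6: add t[1]='t' → 'mxwdt'
k=7: add t[2]='m' → 'mxwdtm'
k=8: add t[3]='x' → 'mxwdtmx'
k=9: add t[4]='w' → 'mxwdtmxw'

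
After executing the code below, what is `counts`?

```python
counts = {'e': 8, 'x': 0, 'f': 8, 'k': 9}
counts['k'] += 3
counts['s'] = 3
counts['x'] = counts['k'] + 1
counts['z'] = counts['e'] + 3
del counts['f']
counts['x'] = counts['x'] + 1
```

{'e': 8, 'x': 14, 'k': 12, 's': 3, 'z': 11}

counts['k'] = 9+3 = 12 → {'e': 8, 'x': 0, 'f': 8, 'k': 12}
counts['s'] = 3 → {'e': 8, 'x': 0, 'f': 8, 'k': 12, 's': 3}
counts['x'] = counts['k']+1 = 13 → {'e': 8, 'x': 13, 'f': 8, 'k': 12, 's': 3}
counts['z'] = counts['e']+3 = 11 → {'e': 8, 'x': 13, 'f': 8, 'k': 12, 's': 3, 'z': 11}
del 'f' → {'e': 8, 'x': 13, 'k': 12, 's': 3, 'z': 11}
counts['x'] = counts['x']+1 = 14 → {'e': 8, 'x': 14, 'k': 12, 's': 3, 'z': 11}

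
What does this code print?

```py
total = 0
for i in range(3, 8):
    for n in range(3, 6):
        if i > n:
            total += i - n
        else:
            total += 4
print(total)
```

i=3,n=3: not 3>3, total = 0+4 = 4
i=3,n=4: not 3>4, total = 4+4 = 8
i=3,n=5: not 3>5, total = 8+4 = 12
i=4,n=3: 4>3, total = 12+1 = 13
i=4,n=4: not 4>4, total = 13+4 = 17
i=4,n=5: not 4>5, total = 17+4 = 21
i=5,n=3: 5>3, total = 21+2 = 23
i=5,n=4: 5>4, total = 23+1 = 24
i=5,n=5: not 5>5, total = 24+4 = 28
i=6,n=3: 6>3, total = 28+3 = 31
i=6,n=4: 6>4, total = 31+2 = 33
i=6,n=5: 6>5, total = 33+1 = 34
i=7,n=3: 7>3, total = 34+4 = 38
i=7,n=4: 7>4, total = 38+3 = 41
i=7,n=5: 7>5, total = 41+2 = 43

43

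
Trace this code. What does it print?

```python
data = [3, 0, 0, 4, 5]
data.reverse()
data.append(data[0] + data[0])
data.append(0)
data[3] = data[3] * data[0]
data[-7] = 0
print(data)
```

[0, 4, 0, 0, 3, 10, 0]

reverse → [5, 4, 0, 0, 3]
append data[0]+data[0] = 5+5 = 10 → [5, 4, 0, 0, 3, 10]
append 0 → [5, 4, 0, 0, 3, 10, 0]
data[3] = data[3]*data[0] = 0*5 = 0 → [5, 4, 0, 0, 3, 10, 0]
data[-7] = 0 → [0, 4, 0, 0, 3, 10, 0]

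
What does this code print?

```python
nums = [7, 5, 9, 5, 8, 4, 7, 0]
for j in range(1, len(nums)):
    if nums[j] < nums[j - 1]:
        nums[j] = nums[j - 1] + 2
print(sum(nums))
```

100

j=1: 5<7, nums[1] = 7+2 = 9 → [7, 9, 9, 5, 8, 4, 7, 0]
j=2: 9>=9, unchanged → [7, 9, 9, 5, 8, 4, 7, 0]
j=3: 5<9, nums[3] = 9+2 = 11 → [7, 9, 9, 11, 8, 4, 7, 0]
j=4: 8<11, nums[4] = 11+2 = 13 → [7, 9, 9, 11, 13, 4, 7, 0]
j=5: 4<13, nums[5] = 13+2 = 15 → [7, 9, 9, 11, 13, 15, 7, 0]
j=6: 7<15, nums[6] = 15+2 = 17 → [7, 9, 9, 11, 13, 15, 17, 0]
j=7: 0<17, nums[7] = 17+2 = 19 → [7, 9, 9, 11, 13, 15, 17, 19]
sum = 100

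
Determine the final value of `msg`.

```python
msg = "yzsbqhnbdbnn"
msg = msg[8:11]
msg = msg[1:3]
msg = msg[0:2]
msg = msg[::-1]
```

'nb'

slice [8:11] → 'dbn'
slice [1:3] → 'bn'
slice [0:2] → 'bn'
reverse → 'nb'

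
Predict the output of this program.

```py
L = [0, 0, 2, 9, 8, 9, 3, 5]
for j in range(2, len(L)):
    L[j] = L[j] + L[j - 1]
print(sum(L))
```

j=2: L[2] = 2+0 = 2 → [0, 0, 2, 9, 8, 9, 3, 5]
j=3: L[3] = 9+2 = 11 → [0, 0, 2, 11, 8, 9, 3, 5]
j=4: L[4] = 8+11 = 19 → [0, 0, 2, 11, 19, 9, 3, 5]
j=5: L[5] = 9+19 = 28 → [0, 0, 2, 11, 19, 28, 3, 5]
j=6: L[6] = 3+28 = 31 → [0, 0, 2, 11, 19, 28, 31, 5]
j=7: L[7] = 5+31 = 36 → [0, 0, 2, 11, 19, 28, 31, 36]
sum = 127

127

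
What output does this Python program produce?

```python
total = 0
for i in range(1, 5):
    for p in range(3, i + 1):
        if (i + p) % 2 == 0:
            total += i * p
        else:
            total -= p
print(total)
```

22

i=3,p=3: even sum, total = 0+9 = 9
i=4,p=3: odd sum, total = 9-3 = 6
i=4,p=4: even sum, total = 6+16 = 22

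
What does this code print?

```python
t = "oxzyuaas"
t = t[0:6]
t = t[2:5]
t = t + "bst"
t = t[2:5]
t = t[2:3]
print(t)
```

slice [0:6] → 'oxzyua'
slice [2:5] → 'zyu'
+ 'bst' → 'zyubst'
slice [2:5] → 'ubs'
slice [2:3] → 's'

s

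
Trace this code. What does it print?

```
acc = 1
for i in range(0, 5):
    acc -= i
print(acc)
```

i=0: acc = 1-0 = 1
i=1: acc = 1-1 = 0
i=2: acc = 0-2 = -2
i=3: acc = (-2)-3 = -5
i=4: acc = (-5)-4 = -9

-9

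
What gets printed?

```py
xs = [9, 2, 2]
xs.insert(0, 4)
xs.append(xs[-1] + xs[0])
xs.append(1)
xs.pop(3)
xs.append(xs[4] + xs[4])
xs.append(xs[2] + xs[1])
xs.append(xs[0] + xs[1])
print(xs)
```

[4, 9, 2, 6, 1, 2, 11, 13]

insert 4 at 0 → [4, 9, 2, 2]
append xs[-1]+xs[0] = 2+4 = 6 → [4, 9, 2, 2, 6]
append 1 → [4, 9, 2, 2, 6, 1]
pop(3) removes 2 → [4, 9, 2, 6, 1]
append xs[4]+xs[4] = 1+1 = 2 → [4, 9, 2, 6, 1, 2]
append xs[2]+xs[1] = 2+9 = 11 → [4, 9, 2, 6, 1, 2, 11]
append xs[0]+xs[1] = 4+9 = 13 → [4, 9, 2, 6, 1, 2, 11, 13]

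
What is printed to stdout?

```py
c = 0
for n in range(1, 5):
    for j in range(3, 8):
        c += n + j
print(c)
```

150

n=1,j=3: c = 0+4 = 4
n=1,j=4: c = 4+5 = 9
n=1,j=5: c = 9+6 = 15
n=1,j=6: c = 15+7 = 22
n=1,j=7: c = 22+8 = 30
n=2,j=3: c = 30+5 = 35
n=2,j=4: c = 35+6 = 41
n=2,j=5: c = 41+7 = 48
n=2,j=6: c = 48+8 = 56
n=2,j=7: c = 56+9 = 65
n=3,j=3: c = 65+6 = 71
n=3,j=4: c = 71+7 = 78
n=3,j=5: c = 78+8 = 86
n=3,j=6: c = 86+9 = 95
n=3,j=7: c = 95+10 = 105
n=4,j=3: c = 105+7 = 112
n=4,j=4: c = 112+8 = 120
n=4,j=5: c = 120+9 = 129
n=4,j=6: c = 129+10 = 139
n=4,j=7: c = 139+11 = 150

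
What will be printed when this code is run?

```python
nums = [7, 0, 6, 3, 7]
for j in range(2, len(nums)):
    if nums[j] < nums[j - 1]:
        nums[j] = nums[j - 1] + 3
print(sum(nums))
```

34

j=2: 6>=0, unchanged → [7, 0, 6, 3, 7]
j=3: 3<6, nums[3] = 6+3 = 9 → [7, 0, 6, 9, 7]
j=4: 7<9, nums[4] = 9+3 = 12 → [7, 0, 6, 9, 12]
sum = 34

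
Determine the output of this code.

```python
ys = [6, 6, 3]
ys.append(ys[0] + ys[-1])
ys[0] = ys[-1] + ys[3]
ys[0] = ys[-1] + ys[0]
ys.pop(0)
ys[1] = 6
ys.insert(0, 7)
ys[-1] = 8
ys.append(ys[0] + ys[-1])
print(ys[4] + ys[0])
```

append ys[0]+ys[-1] = 6+3 = 9 → [6, 6, 3, 9]
ys[0] = ys[-1]+ys[3] = 9+9 = 18 → [18, 6, 3, 9]
ys[0] = ys[-1]+ys[0] = 9+18 = 27 → [27, 6, 3, 9]
pop(0) removes 27 → [6, 3, 9]
ys[1] = 6 → [6, 6, 9]
insert 7 at 0 → [7, 6, 6, 9]
ys[-1] = 8 → [7, 6, 6, 8]
append ys[0]+ys[-1] = 7+8 = 15 → [7, 6, 6, 8, 15]
ys[4]+ys[0] = 15+7 = 22

22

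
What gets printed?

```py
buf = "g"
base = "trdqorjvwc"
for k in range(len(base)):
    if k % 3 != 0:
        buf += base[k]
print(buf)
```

grdorvw

k=0: skip
k=1: add 'r' → 'gr'
k=2: add 'd' → 'grd'
k=3: skip
k=4: add 'o' → 'grdo'
k=5: add 'r' → 'grdor'
k=6: skip
k=7: add 'v' → 'grdorv'
k=8: add 'w' → 'grdorvw'
k=9: skip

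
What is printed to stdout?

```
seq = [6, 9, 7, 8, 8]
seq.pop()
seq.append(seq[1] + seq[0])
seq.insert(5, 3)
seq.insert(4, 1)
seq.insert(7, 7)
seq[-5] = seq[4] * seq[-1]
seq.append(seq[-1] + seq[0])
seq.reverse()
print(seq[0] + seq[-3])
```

pop() removes 8 → [6, 9, 7, 8]
append seq[1]+seq[0] = 9+6 = 15 → [6, 9, 7, 8, 15]
insert 3 at 5 → [6, 9, 7, 8, 15, 3]
insert 1 at 4 → [6, 9, 7, 8, 1, 15, 3]
insert 7 at 7 → [6, 9, 7, 8, 1, 15, 3, 7]
seq[-5] = seq[4]*seq[-1] = 1*7 = 7 → [6, 9, 7, 7, 1, 15, 3, 7]
append seq[-1]+seq[0] = 7+6 = 13 → [6, 9, 7, 7, 1, 15, 3, 7, 13]
reverse → [13, 7, 3, 15, 1, 7, 7, 9, 6]
seq[0]+seq[-3] = 13+7 = 20

20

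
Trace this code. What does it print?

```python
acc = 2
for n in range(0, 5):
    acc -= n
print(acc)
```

-8

n=0: acc = 2-0 = 2
n=1: acc = 2-1 = 1
n=2: acc = 1-2 = -1
n=3: acc = (-1)-3 = -4
n=4: acc = (-4)-4 = -8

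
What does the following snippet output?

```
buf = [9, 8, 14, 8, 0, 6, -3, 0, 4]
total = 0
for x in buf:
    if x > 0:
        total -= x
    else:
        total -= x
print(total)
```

-46

x=9: >0, total = 0-9 = -9
x=8: >0, total = (-9)-8 = -17
x=14: >0, total = (-17)-14 = -31
x=8: >0, total = (-31)-8 = -39
x=0: not >0, total = (-39)-0 = -39
x=6: >0, total = (-39)-6 = -45
x=-3: not >0, total = (-45)-(-3) = -42
x=0: not >0, total = (-42)-0 = -42
x=4: >0, total = (-42)-4 = -46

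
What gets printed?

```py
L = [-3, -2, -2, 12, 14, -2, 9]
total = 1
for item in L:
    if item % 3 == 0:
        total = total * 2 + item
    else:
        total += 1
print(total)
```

41

item=-3: %3==0, total = 1*2+(-3) = -1
item=-2: not %3==0, total = (-1)+1 = 0
item=-2: not %3==0, total = 0+1 = 1
item=12: %3==0, total = 1*2+12 = 14
item=14: not %3==0, total = 14+1 = 15
item=-2: not %3==0, total = 15+1 = 16
item=9: %3==0, total = 16*2+9 = 41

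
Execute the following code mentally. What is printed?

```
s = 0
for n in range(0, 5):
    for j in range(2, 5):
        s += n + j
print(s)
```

75

n=0,j=2: s = 0+2 = 2
n=0,j=3: s = 2+3 = 5
n=0,j=4: s = 5+4 = 9
n=1,j=2: s = 9+3 = 12
n=1,j=3: s = 12+4 = 16
n=1,j=4: s = 16+5 = 21
n=2,j=2: s = 21+4 = 25
n=2,j=3: s = 25+5 = 30
n=2,j=4: s = 30+6 = 36
n=3,j=2: s = 36+5 = 41
n=3,j=3: s = 41+6 = 47
n=3,j=4: s = 47+7 = 54
n=4,j=2: s = 54+6 = 60
n=4,j=3: s = 60+7 = 67
n=4,j=4: s = 67+8 = 75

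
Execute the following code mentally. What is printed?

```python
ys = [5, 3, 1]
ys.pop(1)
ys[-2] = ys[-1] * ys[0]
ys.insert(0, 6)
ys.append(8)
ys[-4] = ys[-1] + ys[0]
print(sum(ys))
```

pop(1) removes 3 → [5, 1]
ys[-2] = ys[-1]*ys[0] = 1*5 = 5 → [5, 1]
insert 6 at 0 → [6, 5, 1]
append 8 → [6, 5, 1, 8]
ys[-4] = ys[-1]+ys[0] = 8+6 = 14 → [14, 5, 1, 8]
sum = 28

28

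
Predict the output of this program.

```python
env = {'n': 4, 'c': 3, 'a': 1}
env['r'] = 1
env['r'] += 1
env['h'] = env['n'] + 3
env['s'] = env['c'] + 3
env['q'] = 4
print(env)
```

{'n': 4, 'c': 3, 'a': 1, 'r': 2, 'h': 7, 's': 6, 'q': 4}

env['r'] = 1 → {'n': 4, 'c': 3, 'a': 1, 'r': 1}
env['r'] = 1+1 = 2 → {'n': 4, 'c': 3, 'a': 1, 'r': 2}
env['h'] = env['n']+3 = 7 → {'n': 4, 'c': 3, 'a': 1, 'r': 2, 'h': 7}
env['s'] = env['c']+3 = 6 → {'n': 4, 'c': 3, 'a': 1, 'r': 2, 'h': 7, 's': 6}
env['q'] = 4 → {'n': 4, 'c': 3, 'a': 1, 'r': 2, 'h': 7, 's': 6, 'q': 4}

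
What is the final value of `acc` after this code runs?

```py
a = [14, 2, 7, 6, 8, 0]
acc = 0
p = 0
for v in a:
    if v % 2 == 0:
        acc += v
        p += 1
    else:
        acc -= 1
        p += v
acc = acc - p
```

17

v=14: even, acc = 0+14 = 14; p=1
v=2: even, acc = 14+2 = 16; p=2
v=7: not even, acc = 16-1 = 15; p=9
v=6: even, acc = 15+6 = 21; p=10
v=8: even, acc = 21+8 = 29; p=11
v=0: even, acc = 29+0 = 29; p=12
acc-p = 29-12 = 17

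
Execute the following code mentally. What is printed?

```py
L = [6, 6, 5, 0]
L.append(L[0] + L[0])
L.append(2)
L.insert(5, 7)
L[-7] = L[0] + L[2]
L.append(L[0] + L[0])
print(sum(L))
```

65

append L[0]+L[0] = 6+6 = 12 → [6, 6, 5, 0, 12]
append 2 → [6, 6, 5, 0, 12, 2]
insert 7 at 5 → [6, 6, 5, 0, 12, 7, 2]
L[-7] = L[0]+L[2] = 6+5 = 11 → [11, 6, 5, 0, 12, 7, 2]
append L[0]+L[0] = 11+11 = 22 → [11, 6, 5, 0, 12, 7, 2, 22]
sum = 65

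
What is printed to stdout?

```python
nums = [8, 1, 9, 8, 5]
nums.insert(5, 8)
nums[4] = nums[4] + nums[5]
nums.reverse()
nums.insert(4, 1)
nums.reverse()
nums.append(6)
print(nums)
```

insert 8 at 5 → [8, 1, 9, 8, 5, 8]
nums[4] = nums[4]+nums[5] = 5+8 = 13 → [8, 1, 9, 8, 13, 8]
reverse → [8, 13, 8, 9, 1, 8]
insert 1 at 4 → [8, 13, 8, 9, 1, 1, 8]
reverse → [8, 1, 1, 9, 8, 13, 8]
append 6 → [8, 1, 1, 9, 8, 13, 8, 6]

[8, 1, 1, 9, 8, 13, 8, 6]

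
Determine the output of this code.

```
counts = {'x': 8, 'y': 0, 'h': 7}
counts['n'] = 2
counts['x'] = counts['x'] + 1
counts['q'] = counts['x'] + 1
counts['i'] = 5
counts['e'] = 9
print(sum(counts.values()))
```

42

counts['n'] = 2 → {'x': 8, 'y': 0, 'h': 7, 'n': 2}
counts['x'] = counts['x']+1 = 9 → {'x': 9, 'y': 0, 'h': 7, 'n': 2}
counts['q'] = counts['x']+1 = 10 → {'x': 9, 'y': 0, 'h': 7, 'n': 2, 'q': 10}
counts['i'] = 5 → {'x': 9, 'y': 0, 'h': 7, 'n': 2, 'q': 10, 'i': 5}
counts['e'] = 9 → {'x': 9, 'y': 0, 'h': 7, 'n': 2, 'q': 10, 'i': 5, 'e': 9}
sum of values = 42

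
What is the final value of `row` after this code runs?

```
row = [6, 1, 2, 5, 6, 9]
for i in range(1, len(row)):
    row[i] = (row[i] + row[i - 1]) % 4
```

i=1: row[1] = (1+6)%4 = 3 → [6, 3, 2, 5, 6, 9]
i=2: row[2] = (2+3)%4 = 1 → [6, 3, 1, 5, 6, 9]
i=3: row[3] = (5+1)%4 = 2 → [6, 3, 1, 2, 6, 9]
i=4: row[4] = (6+2)%4 = 0 → [6, 3, 1, 2, 0, 9]
i=5: row[5] = (9+0)%4 = 1 → [6, 3, 1, 2, 0, 1]

[6, 3, 1, 2, 0, 1]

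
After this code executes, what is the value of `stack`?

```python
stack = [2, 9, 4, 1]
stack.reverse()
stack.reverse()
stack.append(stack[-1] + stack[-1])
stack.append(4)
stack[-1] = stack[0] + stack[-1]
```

[2, 9, 4, 1, 2, 6]

reverse → [1, 4, 9, 2]
reverse → [2, 9, 4, 1]
append stack[-1]+stack[-1] = 1+1 = 2 → [2, 9, 4, 1, 2]
append 4 → [2, 9, 4, 1, 2, 4]
stack[-1] = stack[0]+stack[-1] = 2+4 = 6 → [2, 9, 4, 1, 2, 6]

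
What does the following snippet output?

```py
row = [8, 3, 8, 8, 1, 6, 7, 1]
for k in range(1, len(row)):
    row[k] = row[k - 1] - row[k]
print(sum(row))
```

-82

k=1: row[1] = 8-3 = 5 → [8, 5, 8, 8, 1, 6, 7, 1]
k=2: row[2] = 5-8 = -3 → [8, 5, -3, 8, 1, 6, 7, 1]
k=3: row[3] = (-3)-8 = -11 → [8, 5, -3, -11, 1, 6, 7, 1]
k=4: row[4] = (-11)-1 = -12 → [8, 5, -3, -11, -12, 6, 7, 1]
k=5: row[5] = (-12)-6 = -18 → [8, 5, -3, -11, -12, -18, 7, 1]
k=6: row[6] = (-18)-7 = -25 → [8, 5, -3, -11, -12, -18, -25, 1]
k=7: row[7] = (-25)-1 = -26 → [8, 5, -3, -11, -12, -18, -25, -26]
sum = -82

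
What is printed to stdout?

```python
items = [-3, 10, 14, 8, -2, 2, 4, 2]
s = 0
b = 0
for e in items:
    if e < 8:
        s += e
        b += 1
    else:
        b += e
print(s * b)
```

e=-3: <8, s = 0+(-3) = -3; b=1
e=10: not <8; b=11
e=14: not <8; b=25
e=8: not <8; b=33
e=-2: <8, s = (-3)+(-2) = -5; b=34
e=2: <8, s = (-5)+2 = -3; b=35
e=4: <8, s = (-3)+4 = 1; b=36
e=2: <8, s = 1+2 = 3; b=37
s*b = 3*37 = 111

111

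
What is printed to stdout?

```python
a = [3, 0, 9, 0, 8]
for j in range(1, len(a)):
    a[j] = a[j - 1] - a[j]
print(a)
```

[3, 3, -6, -6, -14]

j=1: a[1] = 3-0 = 3 → [3, 3, 9, 0, 8]
j=2: a[2] = 3-9 = -6 → [3, 3, -6, 0, 8]
j=3: a[3] = (-6)-0 = -6 → [3, 3, -6, -6, 8]
j=4: a[4] = (-6)-8 = -14 → [3, 3, -6, -6, -14]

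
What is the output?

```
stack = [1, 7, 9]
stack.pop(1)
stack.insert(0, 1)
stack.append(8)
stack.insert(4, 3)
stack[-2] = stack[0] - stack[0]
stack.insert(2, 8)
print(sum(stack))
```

22

pop(1) removes 7 → [1, 9]
insert 1 at 0 → [1, 1, 9]
append 8 → [1, 1, 9, 8]
insert 3 at 4 → [1, 1, 9, 8, 3]
stack[-2] = stack[0]-stack[0] = 1-1 = 0 → [1, 1, 9, 0, 3]
insert 8 at 2 → [1, 1, 8, 9, 0, 3]
sum = 22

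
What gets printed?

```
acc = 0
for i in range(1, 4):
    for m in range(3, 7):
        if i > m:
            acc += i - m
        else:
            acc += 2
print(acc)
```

i=1,m=3: not 1>3, acc = 0+2 = 2
i=1,m=4: not 1>4, acc = 2+2 = 4
i=1,m=5: not 1>5, acc = 4+2 = 6
i=1,m=6: not 1>6, acc = 6+2 = 8
i=2,m=3: not 2>3, acc = 8+2 = 10
i=2,m=4: not 2>4, acc = 10+2 = 12
i=2,m=5: not 2>5, acc = 12+2 = 14
i=2,m=6: not 2>6, acc = 14+2 = 16
i=3,m=3: not 3>3, acc = 16+2 = 18
i=3,m=4: not 3>4, acc = 18+2 = 20
i=3,m=5: not 3>5, acc = 20+2 = 22
i=3,m=6: not 3>6, acc = 22+2 = 24

24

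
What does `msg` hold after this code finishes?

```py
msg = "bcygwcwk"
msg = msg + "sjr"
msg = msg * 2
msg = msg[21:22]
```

+ 'sjr' → 'bcygwcwksjr'
repeat ×2 → 'bcygwcwksjrbcygwcwksjr'
slice [21:22] → 'r'

'r'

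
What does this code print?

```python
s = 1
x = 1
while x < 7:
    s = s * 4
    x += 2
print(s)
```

64

x=1: s = 1*4 = 4
x=3: s = 4*4 = 16
x=5: s = 16*4 = 64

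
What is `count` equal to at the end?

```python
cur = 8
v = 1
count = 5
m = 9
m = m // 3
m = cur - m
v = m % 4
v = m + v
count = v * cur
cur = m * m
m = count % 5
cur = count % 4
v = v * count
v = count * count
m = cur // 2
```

48

m = 9//3 = 3
m = 8-3 = 5
v = 5%4 = 1
v = 5+1 = 6
count = 6*8 = 48
cur = 5*5 = 25
m = 48%5 = 3
cur = 48%4 = 0
v = 6*48 = 288
v = 48*48 = 2304
m = 0//2 = 0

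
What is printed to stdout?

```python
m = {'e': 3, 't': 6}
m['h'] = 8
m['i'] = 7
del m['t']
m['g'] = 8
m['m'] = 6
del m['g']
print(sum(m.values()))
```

m['h'] = 8 → {'e': 3, 't': 6, 'h': 8}
m['i'] = 7 → {'e': 3, 't': 6, 'h': 8, 'i': 7}
del 't' → {'e': 3, 'h': 8, 'i': 7}
m['g'] = 8 → {'e': 3, 'h': 8, 'i': 7, 'g': 8}
m['m'] = 6 → {'e': 3, 'h': 8, 'i': 7, 'g': 8, 'm': 6}
del 'g' → {'e': 3, 'h': 8, 'i': 7, 'm': 6}
sum of values = 24

24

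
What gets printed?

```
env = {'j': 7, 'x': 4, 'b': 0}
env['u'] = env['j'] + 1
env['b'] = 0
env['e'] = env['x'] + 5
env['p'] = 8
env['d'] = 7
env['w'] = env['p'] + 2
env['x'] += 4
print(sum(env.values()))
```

57

env['u'] = env['j']+1 = 8 → {'j': 7, 'x': 4, 'b': 0, 'u': 8}
env['b'] = 0 → {'j': 7, 'x': 4, 'b': 0, 'u': 8}
env['e'] = env['x']+5 = 9 → {'j': 7, 'x': 4, 'b': 0, 'u': 8, 'e': 9}
env['p'] = 8 → {'j': 7, 'x': 4, 'b': 0, 'u': 8, 'e': 9, 'p': 8}
env['d'] = 7 → {'j': 7, 'x': 4, 'b': 0, 'u': 8, 'e': 9, 'p': 8, 'd': 7}
env['w'] = env['p']+2 = 10 → {'j': 7, 'x': 4, 'b': 0, 'u': 8, 'e': 9, 'p': 8, 'd': 7, 'w': 10}
env['x'] = 4+4 = 8 → {'j': 7, 'x': 8, 'b': 0, 'u': 8, 'e': 9, 'p': 8, 'd': 7, 'w': 10}
sum of values = 57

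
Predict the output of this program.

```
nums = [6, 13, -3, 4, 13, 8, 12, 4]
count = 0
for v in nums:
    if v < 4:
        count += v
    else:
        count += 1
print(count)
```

v=6: not <4, count = 0+1 = 1
v=13: not <4, count = 1+1 = 2
v=-3: <4, count = 2+(-3) = -1
v=4: not <4, count = (-1)+1 = 0
v=13: not <4, count = 0+1 = 1
v=8: not <4, count = 1+1 = 2
v=12: not <4, count = 2+1 = 3
v=4: not <4, count = 3+1 = 4

4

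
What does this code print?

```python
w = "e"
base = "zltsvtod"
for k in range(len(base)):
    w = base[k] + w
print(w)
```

k=0: prepend 'z' → 'ze'
k=1: prepend 'l' → 'lze'
k=2: prepend 't' → 'tlze'
k=3: prepend 's' → 'stlze'
k=4: prepend 'v' → 'vstlze'
k=5: prepend 't' → 'tvstlze'
k=6: prepend 'o' → 'otvstlze'
k=7: prepend 'd' → 'dotvstlze'

dotvstlze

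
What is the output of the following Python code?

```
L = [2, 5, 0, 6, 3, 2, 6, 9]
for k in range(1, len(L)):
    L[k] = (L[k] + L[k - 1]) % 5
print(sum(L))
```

k=1: L[1] = (5+2)%5 = 2 → [2, 2, 0, 6, 3, 2, 6, 9]
k=2: L[2] = (0+2)%5 = 2 → [2, 2, 2, 6, 3, 2, 6, 9]
k=3: L[3] = (6+2)%5 = 3 → [2, 2, 2, 3, 3, 2, 6, 9]
k=4: L[4] = (3+3)%5 = 1 → [2, 2, 2, 3, 1, 2, 6, 9]
k=5: L[5] = (2+1)%5 = 3 → [2, 2, 2, 3, 1, 3, 6, 9]
k=6: L[6] = (6+3)%5 = 4 → [2, 2, 2, 3, 1, 3, 4, 9]
k=7: L[7] = (9+4)%5 = 3 → [2, 2, 2, 3, 1, 3, 4, 3]
sum = 20

20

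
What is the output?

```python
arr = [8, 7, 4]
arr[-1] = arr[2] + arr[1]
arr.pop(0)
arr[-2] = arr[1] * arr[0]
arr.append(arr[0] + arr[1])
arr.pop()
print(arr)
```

[77, 11]

arr[-1] = arr[2]+arr[1] = 4+7 = 11 → [8, 7, 11]
pop(0) removes 8 → [7, 11]
arr[-2] = arr[1]*arr[0] = 11*7 = 77 → [77, 11]
append arr[0]+arr[1] = 77+11 = 88 → [77, 11, 88]
pop() removes 88 → [77, 11]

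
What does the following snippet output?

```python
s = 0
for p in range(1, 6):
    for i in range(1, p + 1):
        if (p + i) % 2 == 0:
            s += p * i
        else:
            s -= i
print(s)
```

p=1,i=1: even sum, s = 0+1 = 1
p=2,i=1: odd sum, s = 1-1 = 0
p=2,i=2: even sum, s = 0+4 = 4
p=3,i=1: even sum, s = 4+3 = 7
p=3,i=2: odd sum, s = 7-2 = 5
p=3,i=3: even sum, s = 5+9 = 14
p=4,i=1: odd sum, s = 14-1 = 13
p=4,i=2: even sum, s = 13+8 = 21
p=4,i=3: odd sum, s = 21-3 = 18
p=4,i=4: even sum, s = 18+16 = 34
p=5,i=1: even sum, s = 34+5 = 39
p=5,i=2: odd sum, s = 39-2 = 37
p=5,i=3: even sum, s = 37+15 = 52
p=5,i=4: odd sum, s = 52-4 = 48
p=5,i=5: even sum, s = 48+25 = 73

73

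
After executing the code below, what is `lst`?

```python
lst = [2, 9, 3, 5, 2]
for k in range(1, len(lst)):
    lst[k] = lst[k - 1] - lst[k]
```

k=1: lst[1] = 2-9 = -7 → [2, -7, 3, 5, 2]
k=2: lst[2] = (-7)-3 = -10 → [2, -7, -10, 5, 2]
k=3: lst[3] = (-10)-5 = -15 → [2, -7, -10, -15, 2]
k=4: lst[4] = (-15)-2 = -17 → [2, -7, -10, -15, -17]

[2, -7, -10, -15, -17]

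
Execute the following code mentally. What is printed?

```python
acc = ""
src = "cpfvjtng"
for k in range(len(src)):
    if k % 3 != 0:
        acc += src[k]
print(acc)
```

pfjtg

k=0: skip
k=1: add 'p' → 'p'
k=2: add 'f' → 'pf'
k=3: skip
k=4: add 'j' → 'pfj'
k=5: add 't' → 'pfjt'
k=6: skip
k=7: add 'g' → 'pfjtg'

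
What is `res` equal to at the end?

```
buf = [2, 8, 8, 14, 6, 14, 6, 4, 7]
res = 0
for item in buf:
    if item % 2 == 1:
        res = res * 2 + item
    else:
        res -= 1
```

item=2: not odd, res = 0-1 = -1
item=8: not odd, res = (-1)-1 = -2
item=8: not odd, res = (-2)-1 = -3
item=14: not odd, res = (-3)-1 = -4
item=6: not odd, res = (-4)-1 = -5
item=14: not odd, res = (-5)-1 = -6
item=6: not odd, res = (-6)-1 = -7
item=4: not odd, res = (-7)-1 = -8
item=7: odd, res = (-8)*2+7 = -9

-9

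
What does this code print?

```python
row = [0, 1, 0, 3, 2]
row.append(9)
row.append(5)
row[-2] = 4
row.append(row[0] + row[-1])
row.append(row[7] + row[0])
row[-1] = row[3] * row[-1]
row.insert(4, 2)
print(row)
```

[0, 1, 0, 3, 2, 2, 4, 5, 5, 15]

append 9 → [0, 1, 0, 3, 2, 9]
append 5 → [0, 1, 0, 3, 2, 9, 5]
row[-2] = 4 → [0, 1, 0, 3, 2, 4, 5]
append row[0]+row[-1] = 0+5 = 5 → [0, 1, 0, 3, 2, 4, 5, 5]
append row[7]+row[0] = 5+0 = 5 → [0, 1, 0, 3, 2, 4, 5, 5, 5]
row[-1] = row[3]*row[-1] = 3*5 = 15 → [0, 1, 0, 3, 2, 4, 5, 5, 15]
insert 2 at 4 → [0, 1, 0, 3, 2, 2, 4, 5, 5, 15]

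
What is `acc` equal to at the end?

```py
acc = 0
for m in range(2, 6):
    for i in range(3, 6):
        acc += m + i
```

90

m=2,i=3: acc = 0+5 = 5
m=2,i=4: acc = 5+6 = 11
m=2,i=5: acc = 11+7 = 18
m=3,i=3: acc = 18+6 = 24
m=3,i=4: acc = 24+7 = 31
m=3,i=5: acc = 31+8 = 39
m=4,i=3: acc = 39+7 = 46
m=4,i=4: acc = 46+8 = 54
m=4,i=5: acc = 54+9 = 63
m=5,i=3: acc = 63+8 = 71
m=5,i=4: acc = 71+9 = 80
m=5,i=5: acc = 80+10 = 90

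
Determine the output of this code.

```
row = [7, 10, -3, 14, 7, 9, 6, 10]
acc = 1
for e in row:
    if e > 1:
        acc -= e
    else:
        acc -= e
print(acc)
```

-59

e=7: >1, acc = 1-7 = -6
e=10: >1, acc = (-6)-10 = -16
e=-3: not >1, acc = (-16)-(-3) = -13
e=14: >1, acc = (-13)-14 = -27
e=7: >1, acc = (-27)-7 = -34
e=9: >1, acc = (-34)-9 = -43
e=6: >1, acc = (-43)-6 = -49
e=10: >1, acc = (-49)-10 = -59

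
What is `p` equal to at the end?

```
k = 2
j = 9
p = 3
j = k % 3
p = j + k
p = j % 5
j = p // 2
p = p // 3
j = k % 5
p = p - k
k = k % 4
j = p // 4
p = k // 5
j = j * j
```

0

j = 2%3 = 2
p = 2+2 = 4
p = 2%5 = 2
j = 2//2 = 1
p = 2//3 = 0
j = 2%5 = 2
p = 0-2 = -2
k = 2%4 = 2
j = (-2)//4 = -1
p = 2//5 = 0
j = (-1)*(-1) = 1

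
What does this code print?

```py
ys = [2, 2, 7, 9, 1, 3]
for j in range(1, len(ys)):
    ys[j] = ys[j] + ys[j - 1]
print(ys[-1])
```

24

j=1: ys[1] = 2+2 = 4 → [2, 4, 7, 9, 1, 3]
j=2: ys[2] = 7+4 = 11 → [2, 4, 11, 9, 1, 3]
j=3: ys[3] = 9+11 = 20 → [2, 4, 11, 20, 1, 3]
j=4: ys[4] = 1+20 = 21 → [2, 4, 11, 20, 21, 3]
j=5: ys[5] = 3+21 = 24 → [2, 4, 11, 20, 21, 24]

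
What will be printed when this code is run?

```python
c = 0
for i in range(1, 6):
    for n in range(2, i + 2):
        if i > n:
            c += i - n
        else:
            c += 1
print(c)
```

i=1,n=2: not 1>2, c = 0+1 = 1
i=2,n=2: not 2>2, c = 1+1 = 2
i=2,n=3: not 2>3, c = 2+1 = 3
i=3,n=2: 3>2, c = 3+1 = 4
i=3,n=3: not 3>3, c = 4+1 = 5
i=3,n=4: not 3>4, c = 5+1 = 6
i=4,n=2: 4>2, c = 6+2 = 8
i=4,n=3: 4>3, c = 8+1 = 9
i=4,n=4: not 4>4, c = 9+1 = 10
i=4,n=5: not 4>5, c = 10+1 = 11
i=5,n=2: 5>2, c = 11+3 = 14
i=5,n=3: 5>3, c = 14+2 = 16
i=5,n=4: 5>4, c = 16+1 = 17
i=5,n=5: not 5>5, c = 17+1 = 18
i=5,n=6: not 5>6, c = 18+1 = 19

19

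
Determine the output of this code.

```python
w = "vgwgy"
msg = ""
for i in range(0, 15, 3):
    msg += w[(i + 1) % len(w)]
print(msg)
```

gywvg

i=0: add w[1]='g' → 'g'
i=3: add w[4]='y' → 'gy'
i=6: add w[2]='w' → 'gyw'
i=9: add w[0]='v' → 'gywv'
i=12: add w[3]='g' → 'gywvg'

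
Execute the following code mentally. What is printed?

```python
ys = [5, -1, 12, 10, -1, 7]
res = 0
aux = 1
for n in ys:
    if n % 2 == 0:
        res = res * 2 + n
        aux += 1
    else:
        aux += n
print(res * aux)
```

442

n=5: not even; aux=6
n=-1: not even; aux=5
n=12: even, res = 0*2+12 = 12; aux=6
n=10: even, res = 12*2+10 = 34; aux=7
n=-1: not even; aux=6
n=7: not even; aux=13
res*aux = 34*13 = 442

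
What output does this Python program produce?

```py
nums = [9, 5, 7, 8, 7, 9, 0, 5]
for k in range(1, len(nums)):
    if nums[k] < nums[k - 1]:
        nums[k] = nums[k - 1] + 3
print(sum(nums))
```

156

k=1: 5<9, nums[1] = 9+3 = 12 → [9, 12, 7, 8, 7, 9, 0, 5]
k=2: 7<12, nums[2] = 12+3 = 15 → [9, 12, 15, 8, 7, 9, 0, 5]
k=3: 8<15, nums[3] = 15+3 = 18 → [9, 12, 15, 18, 7, 9, 0, 5]
k=4: 7<18, nums[4] = 18+3 = 21 → [9, 12, 15, 18, 21, 9, 0, 5]
k=5: 9<21, nums[5] = 21+3 = 24 → [9, 12, 15, 18, 21, 24, 0, 5]
k=6: 0<24, nums[6] = 24+3 = 27 → [9, 12, 15, 18, 21, 24, 27, 5]
k=7: 5<27, nums[7] = 27+3 = 30 → [9, 12, 15, 18, 21, 24, 27, 30]
sum = 156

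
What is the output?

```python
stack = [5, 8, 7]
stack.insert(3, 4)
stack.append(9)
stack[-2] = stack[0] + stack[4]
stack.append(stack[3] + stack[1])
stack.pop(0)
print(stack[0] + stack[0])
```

insert 4 at 3 → [5, 8, 7, 4]
append 9 → [5, 8, 7, 4, 9]
stack[-2] = stack[0]+stack[4] = 5+9 = 14 → [5, 8, 7, 14, 9]
append stack[3]+stack[1] = 14+8 = 22 → [5, 8, 7, 14, 9, 22]
pop(0) removes 5 → [8, 7, 14, 9, 22]
stack[0]+stack[0] = 8+8 = 16

16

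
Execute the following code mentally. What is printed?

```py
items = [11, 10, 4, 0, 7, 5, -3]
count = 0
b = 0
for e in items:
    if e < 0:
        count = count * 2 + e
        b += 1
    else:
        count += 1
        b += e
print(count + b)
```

47

e=11: not <0, count = 0+1 = 1; b=11
e=10: not <0, count = 1+1 = 2; b=21
e=4: not <0, count = 2+1 = 3; b=25
e=0: not <0, count = 3+1 = 4; b=25
e=7: not <0, count = 4+1 = 5; b=32
e=5: not <0, count = 5+1 = 6; b=37
e=-3: <0, count = 6*2+(-3) = 9; b=38
count+b = 9+38 = 47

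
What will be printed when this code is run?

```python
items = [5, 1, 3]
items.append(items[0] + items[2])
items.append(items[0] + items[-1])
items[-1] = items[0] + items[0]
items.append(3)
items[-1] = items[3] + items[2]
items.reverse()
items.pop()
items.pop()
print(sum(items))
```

32

append items[0]+items[2] = 5+3 = 8 → [5, 1, 3, 8]
append items[0]+items[-1] = 5+8 = 13 → [5, 1, 3, 8, 13]
items[-1] = items[0]+items[0] = 5+5 = 10 → [5, 1, 3, 8, 10]
append 3 → [5, 1, 3, 8, 10, 3]
items[-1] = items[3]+items[2] = 8+3 = 11 → [5, 1, 3, 8, 10, 11]
reverse → [11, 10, 8, 3, 1, 5]
pop() removes 5 → [11, 10, 8, 3, 1]
pop() removes 1 → [11, 10, 8, 3]
sum = 32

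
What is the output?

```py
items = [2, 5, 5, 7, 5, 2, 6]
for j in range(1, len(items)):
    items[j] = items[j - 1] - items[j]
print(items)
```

j=1: items[1] = 2-5 = -3 → [2, -3, 5, 7, 5, 2, 6]
j=2: items[2] = (-3)-5 = -8 → [2, -3, -8, 7, 5, 2, 6]
j=3: items[3] = (-8)-7 = -15 → [2, -3, -8, -15, 5, 2, 6]
j=4: items[4] = (-15)-5 = -20 → [2, -3, -8, -15, -20, 2, 6]
j=5: items[5] = (-20)-2 = -22 → [2, -3, -8, -15, -20, -22, 6]
j=6: items[6] = (-22)-6 = -28 → [2, -3, -8, -15, -20, -22, -28]

[2, -3, -8, -15, -20, -22, -28]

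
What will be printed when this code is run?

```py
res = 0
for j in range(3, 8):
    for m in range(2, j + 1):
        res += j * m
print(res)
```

j=3,m=2: res = 0+6 = 6
j=3,m=3: res = 6+9 = 15
j=4,m=2: res = 15+8 = 23
j=4,m=3: res = 23+12 = 35
j=4,m=4: res = 35+16 = 51
j=5,m=2: res = 51+10 = 61
j=5,m=3: res = 61+15 = 76
j=5,m=4: res = 76+20 = 96
j=5,m=5: res = 96+25 = 121
j=6,m=2: res = 121+12 = 133
j=6,m=3: res = 133+18 = 151
j=6,m=4: res = 151+24 = 175
j=6,m=5: res = 175+30 = 205
j=6,m=6: res = 205+36 = 241
j=7,m=2: res = 241+14 = 255
j=7,m=3: res = 255+21 = 276
j=7,m=4: res = 276+28 = 304
j=7,m=5: res = 304+35 = 339
j=7,m=6: res = 339+42 = 381
j=7,m=7: res = 381+49 = 430

430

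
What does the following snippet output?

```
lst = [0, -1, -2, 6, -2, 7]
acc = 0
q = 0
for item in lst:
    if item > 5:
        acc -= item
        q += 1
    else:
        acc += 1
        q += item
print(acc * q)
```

27

item=0: not >5, acc = 0+1 = 1; q=0
item=-1: not >5, acc = 1+1 = 2; q=-1
item=-2: not >5, acc = 2+1 = 3; q=-3
item=6: >5, acc = 3-6 = -3; q=-2
item=-2: not >5, acc = (-3)+1 = -2; q=-4
item=7: >5, acc = (-2)-7 = -9; q=-3
acc*q = (-9)*(-3) = 27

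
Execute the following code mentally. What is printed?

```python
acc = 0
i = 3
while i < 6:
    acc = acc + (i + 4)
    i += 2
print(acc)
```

i=3: acc = 0+7 = 7
i=5: acc = 7+9 = 16

16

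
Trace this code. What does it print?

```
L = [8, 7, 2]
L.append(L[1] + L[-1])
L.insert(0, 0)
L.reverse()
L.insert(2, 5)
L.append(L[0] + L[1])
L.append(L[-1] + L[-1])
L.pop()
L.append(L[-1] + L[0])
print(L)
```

append L[1]+L[-1] = 7+2 = 9 → [8, 7, 2, 9]
insert 0 at 0 → [0, 8, 7, 2, 9]
reverse → [9, 2, 7, 8, 0]
insert 5 at 2 → [9, 2, 5, 7, 8, 0]
append L[0]+L[1] = 9+2 = 11 → [9, 2, 5, 7, 8, 0, 11]
append L[-1]+L[-1] = 11+11 = 22 → [9, 2, 5, 7, 8, 0, 11, 22]
pop() removes 22 → [9, 2, 5, 7, 8, 0, 11]
append L[-1]+L[0] = 11+9 = 20 → [9, 2, 5, 7, 8, 0, 11, 20]

[9, 2, 5, 7, 8, 0, 11, 20]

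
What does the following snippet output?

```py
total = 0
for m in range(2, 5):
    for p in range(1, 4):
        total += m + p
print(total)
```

45

m=2,p=1: total = 0+3 = 3
m=2,p=2: total = 3+4 = 7
m=2,p=3: total = 7+5 = 12
m=3,p=1: total = 12+4 = 16
m=3,p=2: total = 16+5 = 21
m=3,p=3: total = 21+6 = 27
m=4,p=1: total = 27+5 = 32
m=4,p=2: total = 32+6 = 38
m=4,p=3: total = 38+7 = 45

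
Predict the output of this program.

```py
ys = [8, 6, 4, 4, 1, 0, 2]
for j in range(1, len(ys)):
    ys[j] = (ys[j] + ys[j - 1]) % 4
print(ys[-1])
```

j=1: ys[1] = (6+8)%4 = 2 → [8, 2, 4, 4, 1, 0, 2]
j=2: ys[2] = (4+2)%4 = 2 → [8, 2, 2, 4, 1, 0, 2]
j=3: ys[3] = (4+2)%4 = 2 → [8, 2, 2, 2, 1, 0, 2]
j=4: ys[4] = (1+2)%4 = 3 → [8, 2, 2, 2, 3, 0, 2]
j=5: ys[5] = (0+3)%4 = 3 → [8, 2, 2, 2, 3, 3, 2]
j=6: ys[6] = (2+3)%4 = 1 → [8, 2, 2, 2, 3, 3, 1]

1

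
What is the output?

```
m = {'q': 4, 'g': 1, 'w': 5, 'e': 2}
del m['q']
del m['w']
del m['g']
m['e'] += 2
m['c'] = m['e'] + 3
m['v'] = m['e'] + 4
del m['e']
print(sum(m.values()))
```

del 'q' → {'g': 1, 'w': 5, 'e': 2}
del 'w' → {'g': 1, 'e': 2}
del 'g' → {'e': 2}
m['e'] = 2+2 = 4 → {'e': 4}
m['c'] = m['e']+3 = 7 → {'e': 4, 'c': 7}
m['v'] = m['e']+4 = 8 → {'e': 4, 'c': 7, 'v': 8}
del 'e' → {'c': 7, 'v': 8}
sum of values = 15

15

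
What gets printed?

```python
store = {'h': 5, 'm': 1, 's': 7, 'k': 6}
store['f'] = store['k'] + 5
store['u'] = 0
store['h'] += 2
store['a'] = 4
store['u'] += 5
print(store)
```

store['f'] = store['k']+5 = 11 → {'h': 5, 'm': 1, 's': 7, 'k': 6, 'f': 11}
store['u'] = 0 → {'h': 5, 'm': 1, 's': 7, 'k': 6, 'f': 11, 'u': 0}
store['h'] = 5+2 = 7 → {'h': 7, 'm': 1, 's': 7, 'k': 6, 'f': 11, 'u': 0}
store['a'] = 4 → {'h': 7, 'm': 1, 's': 7, 'k': 6, 'f': 11, 'u': 0, 'a': 4}
store['u'] = 0+5 = 5 → {'h': 7, 'm': 1, 's': 7, 'k': 6, 'f': 11, 'u': 5, 'a': 4}

{'h': 7, 'm': 1, 's': 7, 'k': 6, 'f': 11, 'u': 5, 'a': 4}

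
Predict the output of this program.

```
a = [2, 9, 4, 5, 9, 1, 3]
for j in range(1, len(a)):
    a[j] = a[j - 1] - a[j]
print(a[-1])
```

j=1: a[1] = 2-9 = -7 → [2, -7, 4, 5, 9, 1, 3]
j=2: a[2] = (-7)-4 = -11 → [2, -7, -11, 5, 9, 1, 3]
j=3: a[3] = (-11)-5 = -16 → [2, -7, -11, -16, 9, 1, 3]
j=4: a[4] = (-16)-9 = -25 → [2, -7, -11, -16, -25, 1, 3]
j=5: a[5] = (-25)-1 = -26 → [2, -7, -11, -16, -25, -26, 3]
j=6: a[6] = (-26)-3 = -29 → [2, -7, -11, -16, -25, -26, -29]

-29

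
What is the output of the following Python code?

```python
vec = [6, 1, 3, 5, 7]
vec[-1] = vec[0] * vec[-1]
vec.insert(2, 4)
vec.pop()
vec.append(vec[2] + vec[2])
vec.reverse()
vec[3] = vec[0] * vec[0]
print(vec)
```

vec[-1] = vec[0]*vec[-1] = 6*7 = 42 → [6, 1, 3, 5, 42]
insert 4 at 2 → [6, 1, 4, 3, 5, 42]
pop() removes 42 → [6, 1, 4, 3, 5]
append vec[2]+vec[2] = 4+4 = 8 → [6, 1, 4, 3, 5, 8]
reverse → [8, 5, 3, 4, 1, 6]
vec[3] = vec[0]*vec[0] = 8*8 = 64 → [8, 5, 3, 64, 1, 6]

[8, 5, 3, 64, 1, 6]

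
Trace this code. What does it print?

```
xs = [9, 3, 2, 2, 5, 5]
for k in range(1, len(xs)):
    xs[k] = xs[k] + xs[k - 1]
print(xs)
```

[9, 12, 14, 16, 21, 26]

k=1: xs[1] = 3+9 = 12 → [9, 12, 2, 2, 5, 5]
k=2: xs[2] = 2+12 = 14 → [9, 12, 14, 2, 5, 5]
k=3: xs[3] = 2+14 = 16 → [9, 12, 14, 16, 5, 5]
k=4: xs[4] = 5+16 = 21 → [9, 12, 14, 16, 21, 5]
k=5: xs[5] = 5+21 = 26 → [9, 12, 14, 16, 21, 26]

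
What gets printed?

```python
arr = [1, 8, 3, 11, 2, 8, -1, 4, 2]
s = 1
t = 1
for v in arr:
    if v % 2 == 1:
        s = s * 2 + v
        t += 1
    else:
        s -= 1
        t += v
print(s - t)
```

v=1: odd, s = 1*2+1 = 3; t=2
v=8: not odd, s = 3-1 = 2; t=10
v=3: odd, s = 2*2+3 = 7; t=11
v=11: odd, s = 7*2+11 = 25; t=12
v=2: not odd, s = 25-1 = 24; t=14
v=8: not odd, s = 24-1 = 23; t=22
v=-1: odd, s = 23*2+(-1) = 45; t=23
v=4: not odd, s = 45-1 = 44; t=27
v=2: not odd, s = 44-1 = 43; t=29
s-t = 43-29 = 14

14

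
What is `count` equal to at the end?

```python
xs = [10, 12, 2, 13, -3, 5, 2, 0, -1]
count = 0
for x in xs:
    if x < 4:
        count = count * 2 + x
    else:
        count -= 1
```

x=10: not <4, count = 0-1 = -1
x=12: not <4, count = (-1)-1 = -2
x=2: <4, count = (-2)*2+2 = -2
x=13: not <4, count = (-2)-1 = -3
x=-3: <4, count = (-3)*2+(-3) = -9
x=5: not <4, count = (-9)-1 = -10
x=2: <4, count = (-10)*2+2 = -18
x=0: <4, count = (-18)*2+0 = -36
x=-1: <4, count = (-36)*2+(-1) = -73

-73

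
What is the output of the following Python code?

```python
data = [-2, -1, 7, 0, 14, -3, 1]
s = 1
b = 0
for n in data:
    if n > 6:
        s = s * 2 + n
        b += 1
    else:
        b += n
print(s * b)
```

n=-2: not >6; b=-2
n=-1: not >6; b=-3
n=7: >6, s = 1*2+7 = 9; b=-2
n=0: not >6; b=-2
n=14: >6, s = 9*2+14 = 32; b=-1
n=-3: not >6; b=-4
n=1: not >6; b=-3
s*b = 32*(-3) = -96

-96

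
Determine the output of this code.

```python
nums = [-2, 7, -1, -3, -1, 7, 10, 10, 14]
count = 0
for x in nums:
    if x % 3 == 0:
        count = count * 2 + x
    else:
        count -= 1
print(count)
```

-14

x=-2: not %3==0, count = 0-1 = -1
x=7: not %3==0, count = (-1)-1 = -2
x=-1: not %3==0, count = (-2)-1 = -3
x=-3: %3==0, count = (-3)*2+(-3) = -9
x=-1: not %3==0, count = (-9)-1 = -10
x=7: not %3==0, count = (-10)-1 = -11
x=10: not %3==0, count = (-11)-1 = -12
x=10: not %3==0, count = (-12)-1 = -13
x=14: not %3==0, count = (-13)-1 = -14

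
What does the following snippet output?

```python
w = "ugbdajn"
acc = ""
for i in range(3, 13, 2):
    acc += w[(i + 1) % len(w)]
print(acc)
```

i=3: add w[4]='a' → 'a'
i=5: add w[6]='n' → 'an'
i=7: add w[1]='g' → 'ang'
i=9: add w[3]='d' → 'angd'
i=11: add w[5]='j' → 'angdj'

angdj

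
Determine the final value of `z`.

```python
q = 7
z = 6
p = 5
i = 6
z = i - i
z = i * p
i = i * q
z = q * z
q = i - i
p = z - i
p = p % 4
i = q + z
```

210

z = 6-6 = 0
z = 6*5 = 30
i = 6*7 = 42
z = 7*30 = 210
q = 42-42 = 0
p = 210-42 = 168
p = 168%4 = 0
i = 0+210 = 210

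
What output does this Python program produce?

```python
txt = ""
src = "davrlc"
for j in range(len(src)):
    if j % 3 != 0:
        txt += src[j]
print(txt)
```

avlc

j=0: skip
j=1: add 'a' → 'a'
j=2: add 'v' → 'av'
j=3: skip
j=4: add 'l' → 'avl'
j=5: add 'c' → 'avlc'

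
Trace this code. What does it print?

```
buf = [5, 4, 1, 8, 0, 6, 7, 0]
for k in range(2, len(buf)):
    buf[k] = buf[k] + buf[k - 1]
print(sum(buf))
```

k=2: buf[2] = 1+4 = 5 → [5, 4, 5, 8, 0, 6, 7, 0]
k=3: buf[3] = 8+5 = 13 → [5, 4, 5, 13, 0, 6, 7, 0]
k=4: buf[4] = 0+13 = 13 → [5, 4, 5, 13, 13, 6, 7, 0]
k=5: buf[5] = 6+13 = 19 → [5, 4, 5, 13, 13, 19, 7, 0]
k=6: buf[6] = 7+19 = 26 → [5, 4, 5, 13, 13, 19, 26, 0]
k=7: buf[7] = 0+26 = 26 → [5, 4, 5, 13, 13, 19, 26, 26]
sum = 111

111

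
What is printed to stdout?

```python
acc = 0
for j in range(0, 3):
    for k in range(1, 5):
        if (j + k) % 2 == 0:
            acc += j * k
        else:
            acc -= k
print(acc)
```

2

j=0,k=1: odd sum, acc = 0-1 = -1
j=0,k=2: even sum, acc = (-1)+0 = -1
j=0,k=3: odd sum, acc = (-1)-3 = -4
j=0,k=4: even sum, acc = (-4)+0 = -4
j=1,k=1: even sum, acc = (-4)+1 = -3
j=1,k=2: odd sum, acc = (-3)-2 = -5
j=1,k=3: even sum, acc = (-5)+3 = -2
j=1,k=4: odd sum, acc = (-2)-4 = -6
j=2,k=1: odd sum, acc = (-6)-1 = -7
j=2,k=2: even sum, acc = (-7)+4 = -3
j=2,k=3: odd sum, acc = (-3)-3 = -6
j=2,k=4: even sum, acc = (-6)+8 = 2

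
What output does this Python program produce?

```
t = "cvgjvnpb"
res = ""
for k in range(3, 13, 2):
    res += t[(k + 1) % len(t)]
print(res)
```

vpcgv

k=3: add t[4]='v' → 'v'
k=5: add t[6]='p' → 'vp'
k=7: add t[0]='c' → 'vpc'
k=9: add t[2]='g' → 'vpcg'
k=11: add t[4]='v' → 'vpcgv'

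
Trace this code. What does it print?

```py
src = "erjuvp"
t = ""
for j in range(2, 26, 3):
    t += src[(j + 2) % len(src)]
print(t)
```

vrvrvrvr

j=2: add src[4]='v' → 'v'
j=5: add src[1]='r' → 'vr'
j=8: add src[4]='v' → 'vrv'
j=11: add src[1]='r' → 'vrvr'
j=14: add src[4]='v' → 'vrvrv'
j=17: add src[1]='r' → 'vrvrvr'
j=20: add src[4]='v' → 'vrvrvrv'
j=23: add src[1]='r' → 'vrvrvrvr'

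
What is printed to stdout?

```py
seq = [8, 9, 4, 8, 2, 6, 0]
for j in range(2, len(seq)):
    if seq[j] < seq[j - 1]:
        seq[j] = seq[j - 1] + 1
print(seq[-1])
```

j=2: 4<9, seq[2] = 9+1 = 10 → [8, 9, 10, 8, 2, 6, 0]
j=3: 8<10, seq[3] = 10+1 = 11 → [8, 9, 10, 11, 2, 6, 0]
j=4: 2<11, seq[4] = 11+1 = 12 → [8, 9, 10, 11, 12, 6, 0]
j=5: 6<12, seq[5] = 12+1 = 13 → [8, 9, 10, 11, 12, 13, 0]
j=6: 0<13, seq[6] = 13+1 = 14 → [8, 9, 10, 11, 12, 13, 14]

14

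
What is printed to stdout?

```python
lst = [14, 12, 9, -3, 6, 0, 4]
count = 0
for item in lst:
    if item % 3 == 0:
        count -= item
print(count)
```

item=14: not %3==0
item=12: %3==0, count = 0-12 = -12
item=9: %3==0, count = (-12)-9 = -21
item=-3: %3==0, count = (-21)-(-3) = -18
item=6: %3==0, count = (-18)-6 = -24
item=0: %3==0, count = (-24)-0 = -24
item=4: not %3==0

-24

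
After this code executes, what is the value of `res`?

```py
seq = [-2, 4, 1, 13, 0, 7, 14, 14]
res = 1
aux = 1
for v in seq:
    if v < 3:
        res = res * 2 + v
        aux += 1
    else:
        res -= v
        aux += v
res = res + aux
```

-19

v=-2: <3, res = 1*2+(-2) = 0; aux=2
v=4: not <3, res = 0-4 = -4; aux=6
v=1: <3, res = (-4)*2+1 = -7; aux=7
v=13: not <3, res = (-7)-13 = -20; aux=20
v=0: <3, res = (-20)*2+0 = -40; aux=21
v=7: not <3, res = (-40)-7 = -47; aux=28
v=14: not <3, res = (-47)-14 = -61; aux=42
v=14: not <3, res = (-61)-14 = -75; aux=56
res+aux = (-75)+56 = -19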